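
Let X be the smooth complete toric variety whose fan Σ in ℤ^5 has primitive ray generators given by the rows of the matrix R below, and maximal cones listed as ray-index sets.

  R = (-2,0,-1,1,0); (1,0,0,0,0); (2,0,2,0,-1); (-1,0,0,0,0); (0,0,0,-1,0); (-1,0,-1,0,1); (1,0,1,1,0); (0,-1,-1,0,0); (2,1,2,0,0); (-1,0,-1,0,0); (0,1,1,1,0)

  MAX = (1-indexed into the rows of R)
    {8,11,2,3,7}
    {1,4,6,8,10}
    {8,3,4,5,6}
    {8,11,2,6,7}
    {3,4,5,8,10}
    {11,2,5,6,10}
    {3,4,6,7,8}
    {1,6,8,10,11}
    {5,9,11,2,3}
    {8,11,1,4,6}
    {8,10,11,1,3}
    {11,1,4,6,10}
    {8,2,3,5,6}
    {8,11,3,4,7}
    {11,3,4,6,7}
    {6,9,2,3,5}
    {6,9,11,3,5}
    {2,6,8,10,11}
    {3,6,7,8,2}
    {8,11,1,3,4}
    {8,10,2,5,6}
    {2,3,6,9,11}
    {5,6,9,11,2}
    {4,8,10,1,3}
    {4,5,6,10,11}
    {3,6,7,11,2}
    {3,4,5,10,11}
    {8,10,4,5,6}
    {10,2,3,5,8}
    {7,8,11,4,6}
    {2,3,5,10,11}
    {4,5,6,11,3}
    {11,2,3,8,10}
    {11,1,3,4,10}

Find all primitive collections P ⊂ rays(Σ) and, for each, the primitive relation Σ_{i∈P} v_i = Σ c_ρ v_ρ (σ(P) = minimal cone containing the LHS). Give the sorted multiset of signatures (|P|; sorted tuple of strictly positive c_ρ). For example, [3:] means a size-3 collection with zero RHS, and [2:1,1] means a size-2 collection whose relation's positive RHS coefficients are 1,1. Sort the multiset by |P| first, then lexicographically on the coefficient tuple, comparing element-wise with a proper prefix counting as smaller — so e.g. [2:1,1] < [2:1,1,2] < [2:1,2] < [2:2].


|primitive collections| = 17. Relations:

  • {2,4}:  v_{2} + v_{4} = 0  ⇒ sig = [2:]
  • {1,9}:  v_{1} + v_{9} = v_{11}  ⇒ sig = [2:1]
  • {1,5}:  v_{1} + v_{5} = v_{4} + v_{10}  ⇒ sig = [2:1,1]
  • {5,7}:  v_{5} + v_{7} = v_{3} + v_{6}  ⇒ sig = [2:1,1]
  • {7,10}:  v_{7} + v_{10} = v_{8} + v_{11}  ⇒ sig = [2:1,1]
  • {1,2}:  v_{1} + v_{2} = v_{8} + v_{10} + v_{11}  ⇒ sig = [2:1,1,1]
  • {8,9}:  v_{8} + v_{9} = v_{2} + v_{3} + v_{6}  ⇒ sig = [2:1,1,1]
  • {9,10}:  v_{9} + v_{10} = v_{2} + v_{5} + v_{11}  ⇒ sig = [2:1,1,1]
  • {4,9}:  v_{4} + v_{9} = v_{3} + v_{5} + v_{6} + v_{11}  ⇒ sig = [2:1,1,1,1]
  • {7,9}:  v_{7} + v_{9} = v_{2} + 2·v_{3} + 2·v_{6} + v_{11}  ⇒ sig = [2:1,1,2,2]
  • {1,7}:  v_{1} + v_{7} = v_{4} + 2·v_{8} + 2·v_{11}  ⇒ sig = [2:1,2,2]
  • {3,6,10}:  v_{3} + v_{6} + v_{10} = 0  ⇒ sig = [3:]
  • {5,8,11}:  v_{5} + v_{8} + v_{11} = 0  ⇒ sig = [3:]
  • {1,3,6}:  v_{1} + v_{3} + v_{6} = v_{4} + v_{8} + v_{11}  ⇒ sig = [3:1,1,1]
  • {3,6,8,11}:  v_{3} + v_{6} + v_{8} + v_{11} = v_{7}  ⇒ sig = [4:1]
  • {4,8,10,11}:  v_{4} + v_{8} + v_{10} + v_{11} = v_{1}  ⇒ sig = [4:1]
  • {2,3,5,6,11}:  v_{2} + v_{3} + v_{5} + v_{6} + v_{11} = v_{9}  ⇒ sig = [5:1]

Signatures (|P|; sorted positive RHS coefficients), sorted:
{ [2:],  [2:1],  [2:1,1] ×3,  [2:1,1,1] ×3,  [2:1,1,1,1],  [2:1,1,2,2],  [2:1,2,2],  [3:] ×2,  [3:1,1,1],  [4:1] ×2,  [5:1] }


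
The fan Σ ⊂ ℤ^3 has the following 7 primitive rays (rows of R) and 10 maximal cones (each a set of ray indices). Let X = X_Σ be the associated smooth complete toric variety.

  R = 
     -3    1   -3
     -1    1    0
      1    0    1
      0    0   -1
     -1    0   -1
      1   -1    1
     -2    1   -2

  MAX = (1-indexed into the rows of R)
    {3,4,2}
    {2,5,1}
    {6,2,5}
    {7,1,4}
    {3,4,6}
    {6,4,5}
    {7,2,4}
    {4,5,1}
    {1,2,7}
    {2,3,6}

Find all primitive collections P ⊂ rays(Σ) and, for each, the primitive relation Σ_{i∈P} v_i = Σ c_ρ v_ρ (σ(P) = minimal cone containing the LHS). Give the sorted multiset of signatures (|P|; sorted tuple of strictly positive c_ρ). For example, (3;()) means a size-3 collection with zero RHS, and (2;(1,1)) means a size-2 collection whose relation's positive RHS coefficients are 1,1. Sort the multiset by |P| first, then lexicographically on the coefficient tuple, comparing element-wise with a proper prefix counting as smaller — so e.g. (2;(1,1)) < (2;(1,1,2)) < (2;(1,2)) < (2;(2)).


9 collections generate NE(X_Σ); each relation:

  {3,5}:  v_{3} + v_{5} = 0  ⇒ sig = (2;())
  {1,3}:  v_{1} + v_{3} = v_{7}  ⇒ sig = (2;(1))
  {5,7}:  v_{5} + v_{7} = v_{1}  ⇒ sig = (2;(1))
  {6,7}:  v_{6} + v_{7} = v_{5}  ⇒ sig = (2;(1))
  {3,7}:  v_{3} + v_{7} = v_{2} + v_{4}  ⇒ sig = (2;(1,1))
  {1,6}:  v_{1} + v_{6} = 2·v_{5}  ⇒ sig = (2;(2))
  {2,4,6}:  v_{2} + v_{4} + v_{6} = 0  ⇒ sig = (3;())
  {2,4,5}:  v_{2} + v_{4} + v_{5} = v_{7}  ⇒ sig = (3;(1))
  {1,2,4}:  v_{1} + v_{2} + v_{4} = 2·v_{7}  ⇒ sig = (3;(2))

Signatures (|P|; sorted positive RHS coefficients), sorted:
    (2;())
    (2;(1))
    (2;(1))
    (2;(1))
    (2;(1,1))
    (2;(2))
    (3;())
    (3;(1))
    (3;(2))


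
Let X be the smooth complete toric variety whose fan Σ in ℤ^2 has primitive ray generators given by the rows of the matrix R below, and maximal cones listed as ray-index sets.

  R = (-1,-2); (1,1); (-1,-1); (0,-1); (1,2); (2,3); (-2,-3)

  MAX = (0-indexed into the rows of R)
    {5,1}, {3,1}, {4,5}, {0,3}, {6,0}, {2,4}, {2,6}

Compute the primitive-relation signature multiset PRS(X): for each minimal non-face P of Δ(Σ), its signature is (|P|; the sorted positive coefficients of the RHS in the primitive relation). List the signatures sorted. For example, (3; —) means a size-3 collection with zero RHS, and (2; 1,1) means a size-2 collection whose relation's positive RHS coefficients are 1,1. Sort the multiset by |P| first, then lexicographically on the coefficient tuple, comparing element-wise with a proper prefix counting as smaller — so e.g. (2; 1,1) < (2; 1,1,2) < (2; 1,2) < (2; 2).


Primitive collections (14):

  {0,4}:  v_{0} + v_{4} = 0 ; sig = (2; —)
  {1,2}:  v_{1} + v_{2} = 0 ; sig = (2; —)
  {5,6}:  v_{5} + v_{6} = 0 ; sig = (2; —)
  {0,1}:  v_{0} + v_{1} = v_{3} ; sig = (2; 1)
  {0,2}:  v_{0} + v_{2} = v_{6} ; sig = (2; 1)
  {0,5}:  v_{0} + v_{5} = v_{1} ; sig = (2; 1)
  {1,4}:  v_{1} + v_{4} = v_{5} ; sig = (2; 1)
  {1,6}:  v_{1} + v_{6} = v_{0} ; sig = (2; 1)
  {2,3}:  v_{2} + v_{3} = v_{0} ; sig = (2; 1)
  {2,5}:  v_{2} + v_{5} = v_{4} ; sig = (2; 1)
  {3,4}:  v_{3} + v_{4} = v_{1} ; sig = (2; 1)
  {4,6}:  v_{4} + v_{6} = v_{2} ; sig = (2; 1)
  {3,5}:  v_{3} + v_{5} = 2·v_{1} ; sig = (2; 2)
  {3,6}:  v_{3} + v_{6} = 2·v_{0} ; sig = (2; 2)

Hence PRS(X_Σ) =
    |P|=2: 14 collections, coeffs (), (), (), (1), (1), (1), (1), (1), (1), (1), (1), (1), (2), (2)


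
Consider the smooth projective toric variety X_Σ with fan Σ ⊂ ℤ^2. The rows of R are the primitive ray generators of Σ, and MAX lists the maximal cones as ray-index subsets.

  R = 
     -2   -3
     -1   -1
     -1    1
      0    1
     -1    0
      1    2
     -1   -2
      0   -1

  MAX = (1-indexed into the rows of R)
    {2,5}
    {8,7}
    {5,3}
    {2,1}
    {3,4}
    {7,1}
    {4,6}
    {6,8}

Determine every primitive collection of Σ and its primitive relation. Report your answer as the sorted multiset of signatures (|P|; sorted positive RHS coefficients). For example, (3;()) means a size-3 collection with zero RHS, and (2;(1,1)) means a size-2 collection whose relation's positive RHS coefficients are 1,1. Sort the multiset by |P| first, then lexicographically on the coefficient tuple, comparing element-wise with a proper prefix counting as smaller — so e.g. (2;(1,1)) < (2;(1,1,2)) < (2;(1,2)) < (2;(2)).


Δ(Σ) — 8 vertices, 20 min non-faces:

  P = {4,8}:  v_{4} + v_{8} = 0  so sig = (2;())
  P = {6,7}:  v_{6} + v_{7} = 0  so sig = (2;())
  P = {1,6}:  v_{1} + v_{6} = v_{2}  so sig = (2;(1))
  P = {2,4}:  v_{2} + v_{4} = v_{5}  so sig = (2;(1))
  P = {2,6}:  v_{2} + v_{6} = v_{4}  so sig = (2;(1))
  P = {2,7}:  v_{2} + v_{7} = v_{1}  so sig = (2;(1))
  P = {2,8}:  v_{2} + v_{8} = v_{7}  so sig = (2;(1))
  P = {3,8}:  v_{3} + v_{8} = v_{5}  so sig = (2;(1))
  P = {4,5}:  v_{4} + v_{5} = v_{3}  so sig = (2;(1))
  P = {4,7}:  v_{4} + v_{7} = v_{2}  so sig = (2;(1))
  P = {5,8}:  v_{5} + v_{8} = v_{2}  so sig = (2;(1))
  P = {3,7}:  v_{3} + v_{7} = v_{2} + v_{5}  so sig = (2;(1,1))
  P = {1,3}:  v_{1} + v_{3} = 2·v_{2} + v_{5}  so sig = (2;(1,2))
  P = {1,4}:  v_{1} + v_{4} = 2·v_{2}  so sig = (2;(2))
  P = {1,8}:  v_{1} + v_{8} = 2·v_{7}  so sig = (2;(2))
  P = {2,3}:  v_{2} + v_{3} = 2·v_{5}  so sig = (2;(2))
  P = {5,6}:  v_{5} + v_{6} = 2·v_{4}  so sig = (2;(2))
  P = {5,7}:  v_{5} + v_{7} = 2·v_{2}  so sig = (2;(2))
  P = {1,5}:  v_{1} + v_{5} = 3·v_{2}  so sig = (2;(3))
  P = {3,6}:  v_{3} + v_{6} = 3·v_{4}  so sig = (2;(3))

so the primitive-relation signature multiset is
    (2;())
    (2;())
    (2;(1))
    (2;(1))
    (2;(1))
    (2;(1))
    (2;(1))
    (2;(1))
    (2;(1))
    (2;(1))
    (2;(1))
    (2;(1,1))
    (2;(1,2))
    (2;(2))
    (2;(2))
    (2;(2))
    (2;(2))
    (2;(2))
    (2;(3))
    (2;(3))


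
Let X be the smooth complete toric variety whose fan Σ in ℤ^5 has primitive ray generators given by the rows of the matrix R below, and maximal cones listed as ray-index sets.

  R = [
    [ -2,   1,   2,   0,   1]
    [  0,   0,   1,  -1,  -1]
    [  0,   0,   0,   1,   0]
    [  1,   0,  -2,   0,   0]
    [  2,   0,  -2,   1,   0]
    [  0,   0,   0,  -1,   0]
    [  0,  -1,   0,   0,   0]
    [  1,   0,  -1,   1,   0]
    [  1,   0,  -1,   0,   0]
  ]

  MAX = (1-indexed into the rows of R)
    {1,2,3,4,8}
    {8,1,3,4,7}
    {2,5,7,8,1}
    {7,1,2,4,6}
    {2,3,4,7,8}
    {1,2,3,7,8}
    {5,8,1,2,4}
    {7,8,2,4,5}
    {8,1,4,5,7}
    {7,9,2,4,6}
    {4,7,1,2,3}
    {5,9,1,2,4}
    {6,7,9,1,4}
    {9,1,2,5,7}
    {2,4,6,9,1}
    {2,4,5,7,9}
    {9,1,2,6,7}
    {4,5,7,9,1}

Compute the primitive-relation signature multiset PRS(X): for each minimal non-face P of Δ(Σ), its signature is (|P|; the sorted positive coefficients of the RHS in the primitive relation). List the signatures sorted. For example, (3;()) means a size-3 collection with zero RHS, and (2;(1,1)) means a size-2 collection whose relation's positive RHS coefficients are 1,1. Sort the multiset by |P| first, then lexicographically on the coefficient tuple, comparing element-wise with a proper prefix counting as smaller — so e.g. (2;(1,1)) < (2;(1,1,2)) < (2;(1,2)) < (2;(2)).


The 9 primitive collections of Σ (r=9, n=5):

  {3,6}:  v_{3} + v_{6} = 0  ⟹  sig = (2;())
  {3,9}:  v_{3} + v_{9} = v_{8}  ⟹  sig = (2;(1))
  {6,8}:  v_{6} + v_{8} = v_{9}  ⟹  sig = (2;(1))
  {8,9}:  v_{8} + v_{9} = v_{5}  ⟹  sig = (2;(1))
  {3,5}:  v_{3} + v_{5} = 2·v_{8}  ⟹  sig = (2;(2))
  {5,6}:  v_{5} + v_{6} = 2·v_{9}  ⟹  sig = (2;(2))
  {1,2,4,7,8}:  v_{1} + v_{2} + v_{4} + v_{7} + v_{8} = 0  ⟹  sig = (5;())
  {1,2,4,5,7}:  v_{1} + v_{2} + v_{4} + v_{5} + v_{7} = v_{9}  ⟹  sig = (5;(1))
  {1,2,4,7,9}:  v_{1} + v_{2} + v_{4} + v_{7} + v_{9} = v_{6}  ⟹  sig = (5;(1))

Signatures (|P|; sorted positive RHS coefficients), sorted:
    |P|=2: 6 collections, coeffs (), (1), (1), (1), (2), (2)
    |P|=5: 3 collections, coeffs (), (1), (1)


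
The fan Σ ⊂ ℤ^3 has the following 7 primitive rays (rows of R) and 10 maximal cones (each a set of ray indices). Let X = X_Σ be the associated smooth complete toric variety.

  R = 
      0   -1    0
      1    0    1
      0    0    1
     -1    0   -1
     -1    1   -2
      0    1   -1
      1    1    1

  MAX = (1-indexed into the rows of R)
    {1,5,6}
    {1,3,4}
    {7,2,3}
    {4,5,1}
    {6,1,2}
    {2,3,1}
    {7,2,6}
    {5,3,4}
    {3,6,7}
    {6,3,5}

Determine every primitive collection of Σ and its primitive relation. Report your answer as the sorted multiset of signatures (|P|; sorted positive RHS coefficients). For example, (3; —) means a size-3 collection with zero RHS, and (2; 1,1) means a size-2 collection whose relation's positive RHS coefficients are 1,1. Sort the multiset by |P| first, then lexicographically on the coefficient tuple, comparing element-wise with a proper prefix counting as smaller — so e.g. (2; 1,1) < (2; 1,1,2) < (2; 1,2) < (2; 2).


|primitive collections| = 9. Relations:

  P = {2,4}:  v_{2} + v_{4} = 0  so sig = (2; —)
  P = {1,7}:  v_{1} + v_{7} = v_{2}  so sig = (2; 1)
  P = {2,5}:  v_{2} + v_{5} = v_{6}  so sig = (2; 1)
  P = {4,6}:  v_{4} + v_{6} = v_{5}  so sig = (2; 1)
  P = {4,7}:  v_{4} + v_{7} = v_{3} + v_{6}  so sig = (2; 1,1)
  P = {5,7}:  v_{5} + v_{7} = v_{3} + 2·v_{6}  so sig = (2; 1,2)
  P = {1,3,6}:  v_{1} + v_{3} + v_{6} = 0  so sig = (3; —)
  P = {1,3,5}:  v_{1} + v_{3} + v_{5} = v_{4}  so sig = (3; 1)
  P = {2,3,6}:  v_{2} + v_{3} + v_{6} = v_{7}  so sig = (3; 1)

Sorted signature multiset PRS(X):
{ (2; —),  (2; 1) ×3,  (2; 1,1),  (2; 1,2),  (3; —),  (3; 1) ×2 }


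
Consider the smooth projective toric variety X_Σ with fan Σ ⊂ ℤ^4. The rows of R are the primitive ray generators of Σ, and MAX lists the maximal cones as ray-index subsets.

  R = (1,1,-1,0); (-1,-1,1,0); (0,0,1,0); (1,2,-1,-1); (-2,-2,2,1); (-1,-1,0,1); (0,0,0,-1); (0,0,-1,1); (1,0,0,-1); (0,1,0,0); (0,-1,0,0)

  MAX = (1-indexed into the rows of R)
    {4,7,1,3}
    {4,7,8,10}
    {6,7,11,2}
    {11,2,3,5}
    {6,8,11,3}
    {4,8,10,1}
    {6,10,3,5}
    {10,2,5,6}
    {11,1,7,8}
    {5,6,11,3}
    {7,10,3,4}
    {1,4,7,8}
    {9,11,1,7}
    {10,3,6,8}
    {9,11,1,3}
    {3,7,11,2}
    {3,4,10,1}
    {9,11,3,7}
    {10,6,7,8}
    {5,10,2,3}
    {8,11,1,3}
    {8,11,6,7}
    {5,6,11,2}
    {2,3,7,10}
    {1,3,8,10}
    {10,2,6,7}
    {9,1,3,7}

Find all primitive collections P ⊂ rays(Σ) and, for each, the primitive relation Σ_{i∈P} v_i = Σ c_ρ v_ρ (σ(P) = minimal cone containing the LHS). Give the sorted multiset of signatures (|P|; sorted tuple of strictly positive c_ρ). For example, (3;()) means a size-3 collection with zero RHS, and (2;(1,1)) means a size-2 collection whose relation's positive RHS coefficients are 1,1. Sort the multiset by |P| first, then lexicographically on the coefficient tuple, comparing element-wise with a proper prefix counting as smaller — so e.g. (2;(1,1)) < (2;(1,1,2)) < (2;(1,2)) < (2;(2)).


|primitive collections| = 23. Relations:

  {1,2}:  v_{1} + v_{2} = 0  →  sig = (2;())
  {10,11}:  v_{10} + v_{11} = 0  →  sig = (2;())
  {1,6}:  v_{1} + v_{6} = v_{8}  →  sig = (2;(1))
  {2,8}:  v_{2} + v_{8} = v_{6}  →  sig = (2;(1))
  {6,9}:  v_{6} + v_{9} = v_{11}  →  sig = (2;(1))
  {1,5}:  v_{1} + v_{5} = v_{3} + v_{6}  →  sig = (2;(1,1))
  {2,4}:  v_{2} + v_{4} = v_{7} + v_{10}  →  sig = (2;(1,1))
  {4,5}:  v_{4} + v_{5} = v_{2} + v_{10}  →  sig = (2;(1,1))
  {4,11}:  v_{4} + v_{11} = v_{1} + v_{7}  →  sig = (2;(1,1))
  {8,9}:  v_{8} + v_{9} = v_{1} + v_{11}  →  sig = (2;(1,1))
  {2,9}:  v_{2} + v_{9} = v_{3} + v_{7} + v_{11}  →  sig = (2;(1,1,1))
  {4,6}:  v_{4} + v_{6} = v_{7} + v_{8} + v_{10}  →  sig = (2;(1,1,1))
  {5,9}:  v_{5} + v_{9} = v_{2} + v_{3} + v_{11}  →  sig = (2;(1,1,1))
  {9,10}:  v_{9} + v_{10} = v_{1} + v_{3} + v_{7}  →  sig = (2;(1,1,1))
  {5,8}:  v_{5} + v_{8} = v_{3} + 2·v_{6}  →  sig = (2;(1,2))
  {4,9}:  v_{4} + v_{9} = 2·v_{1} + v_{3} + 2·v_{7}  →  sig = (2;(1,2,2))
  {5,7}:  v_{5} + v_{7} = 2·v_{2}  →  sig = (2;(2))
  {3,7,8}:  v_{3} + v_{7} + v_{8} = 0  →  sig = (3;())
  {1,7,10}:  v_{1} + v_{7} + v_{10} = v_{4}  →  sig = (3;(1))
  {2,3,6}:  v_{2} + v_{3} + v_{6} = v_{5}  →  sig = (3;(1))
  {3,6,7}:  v_{3} + v_{6} + v_{7} = v_{2}  →  sig = (3;(1))
  {3,4,8}:  v_{3} + v_{4} + v_{8} = v_{1} + v_{10}  →  sig = (3;(1,1))
  {1,3,7,11}:  v_{1} + v_{3} + v_{7} + v_{11} = v_{9}  →  sig = (4;(1))

Signatures (|P|; sorted positive RHS coefficients), sorted:
{ (2;()) ×2,  (2;(1)) ×3,  (2;(1,1)) ×5,  (2;(1,1,1)) ×4,  (2;(1,2)),  (2;(1,2,2)),  (2;(2)),  (3;()),  (3;(1)) ×3,  (3;(1,1)),  (4;(1)) }


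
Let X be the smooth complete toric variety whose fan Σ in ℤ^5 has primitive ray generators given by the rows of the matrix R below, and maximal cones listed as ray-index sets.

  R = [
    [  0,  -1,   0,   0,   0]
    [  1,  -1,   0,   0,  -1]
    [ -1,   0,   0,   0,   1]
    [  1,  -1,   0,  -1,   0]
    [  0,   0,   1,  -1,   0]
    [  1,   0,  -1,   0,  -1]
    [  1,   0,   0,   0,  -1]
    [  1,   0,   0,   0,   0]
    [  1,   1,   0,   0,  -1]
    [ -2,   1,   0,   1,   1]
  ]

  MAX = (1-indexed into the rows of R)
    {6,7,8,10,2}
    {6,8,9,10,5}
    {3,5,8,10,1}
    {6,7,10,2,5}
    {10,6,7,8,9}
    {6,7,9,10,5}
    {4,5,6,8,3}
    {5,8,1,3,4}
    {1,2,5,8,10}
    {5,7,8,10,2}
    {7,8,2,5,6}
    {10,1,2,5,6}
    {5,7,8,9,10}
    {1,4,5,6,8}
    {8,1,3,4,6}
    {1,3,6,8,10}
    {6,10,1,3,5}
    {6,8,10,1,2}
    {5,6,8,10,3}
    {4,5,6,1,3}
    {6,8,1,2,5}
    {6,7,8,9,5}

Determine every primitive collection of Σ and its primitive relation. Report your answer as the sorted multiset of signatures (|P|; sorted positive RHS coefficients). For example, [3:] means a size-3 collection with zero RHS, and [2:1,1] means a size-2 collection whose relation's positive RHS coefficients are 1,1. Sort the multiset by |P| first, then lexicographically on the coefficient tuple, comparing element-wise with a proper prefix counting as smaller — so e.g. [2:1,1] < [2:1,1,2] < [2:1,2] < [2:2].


|primitive collections| = 14. Relations:

  {3,7}:  v_{3} + v_{7} = 0  ⇒ sig = [2:]
  {1,7}:  v_{1} + v_{7} = v_{2}  ⇒ sig = [2:1]
  {1,9}:  v_{1} + v_{9} = v_{7}  ⇒ sig = [2:1]
  {2,3}:  v_{2} + v_{3} = v_{1}  ⇒ sig = [2:1]
  {4,10}:  v_{4} + v_{10} = v_{3}  ⇒ sig = [2:1]
  {4,9}:  v_{4} + v_{9} = v_{5} + v_{6} + v_{8}  ⇒ sig = [2:1,1,1]
  {3,9}:  v_{3} + v_{9} = v_{5} + v_{6} + v_{8} + v_{10}  ⇒ sig = [2:1,1,1,1]
  {4,7}:  v_{4} + v_{7} = v_{1} + v_{5} + v_{6} + v_{8}  ⇒ sig = [2:1,1,1,1]
  {2,4}:  v_{2} + v_{4} = 2·v_{1} + v_{5} + v_{6} + v_{8}  ⇒ sig = [2:1,1,1,2]
  {2,9}:  v_{2} + v_{9} = 2·v_{7}  ⇒ sig = [2:2]
  {1,5,6,8,10}:  v_{1} + v_{5} + v_{6} + v_{8} + v_{10} = 0  ⇒ sig = [5:]
  {1,3,5,6,8}:  v_{1} + v_{3} + v_{5} + v_{6} + v_{8} = v_{4}  ⇒ sig = [5:1]
  {2,5,6,8,10}:  v_{2} + v_{5} + v_{6} + v_{8} + v_{10} = v_{7}  ⇒ sig = [5:1]
  {5,6,7,8,10}:  v_{5} + v_{6} + v_{7} + v_{8} + v_{10} = v_{9}  ⇒ sig = [5:1]

so the primitive-relation signature multiset is
    [2:]
    [2:1]
    [2:1]
    [2:1]
    [2:1]
    [2:1,1,1]
    [2:1,1,1,1]
    [2:1,1,1,1]
    [2:1,1,1,2]
    [2:2]
    [5:]
    [5:1]
    [5:1]
    [5:1]


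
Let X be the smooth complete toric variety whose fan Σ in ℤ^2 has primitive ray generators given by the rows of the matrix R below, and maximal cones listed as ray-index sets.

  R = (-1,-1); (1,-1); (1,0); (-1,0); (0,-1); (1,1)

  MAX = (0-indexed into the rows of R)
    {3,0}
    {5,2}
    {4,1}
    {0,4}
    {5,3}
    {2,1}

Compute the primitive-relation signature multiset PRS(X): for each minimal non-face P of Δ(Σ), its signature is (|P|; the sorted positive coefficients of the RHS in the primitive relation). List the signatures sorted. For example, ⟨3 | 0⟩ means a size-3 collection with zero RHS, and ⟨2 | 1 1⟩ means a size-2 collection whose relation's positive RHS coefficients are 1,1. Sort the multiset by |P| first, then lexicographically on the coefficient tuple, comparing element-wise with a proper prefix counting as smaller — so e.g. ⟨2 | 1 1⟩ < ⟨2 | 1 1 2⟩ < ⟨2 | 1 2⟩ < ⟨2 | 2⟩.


Minimal non-faces — 9 found among 6 rays, 6 max cones:

  P={0,5}:  v_{0} + v_{5} = 0  ⟹  sig = ⟨2 | 0⟩
  P={2,3}:  v_{2} + v_{3} = 0  ⟹  sig = ⟨2 | 0⟩
  P={0,2}:  v_{0} + v_{2} = v_{4}  ⟹  sig = ⟨2 | 1⟩
  P={1,3}:  v_{1} + v_{3} = v_{4}  ⟹  sig = ⟨2 | 1⟩
  P={2,4}:  v_{2} + v_{4} = v_{1}  ⟹  sig = ⟨2 | 1⟩
  P={3,4}:  v_{3} + v_{4} = v_{0}  ⟹  sig = ⟨2 | 1⟩
  P={4,5}:  v_{4} + v_{5} = v_{2}  ⟹  sig = ⟨2 | 1⟩
  P={0,1}:  v_{0} + v_{1} = 2·v_{4}  ⟹  sig = ⟨2 | 2⟩
  P={1,5}:  v_{1} + v_{5} = 2·v_{2}  ⟹  sig = ⟨2 | 2⟩

so the primitive-relation signature multiset is
    |P|=2: 9 collections, coeffs (), (), (1), (1), (1), (1), (1), (2), (2)


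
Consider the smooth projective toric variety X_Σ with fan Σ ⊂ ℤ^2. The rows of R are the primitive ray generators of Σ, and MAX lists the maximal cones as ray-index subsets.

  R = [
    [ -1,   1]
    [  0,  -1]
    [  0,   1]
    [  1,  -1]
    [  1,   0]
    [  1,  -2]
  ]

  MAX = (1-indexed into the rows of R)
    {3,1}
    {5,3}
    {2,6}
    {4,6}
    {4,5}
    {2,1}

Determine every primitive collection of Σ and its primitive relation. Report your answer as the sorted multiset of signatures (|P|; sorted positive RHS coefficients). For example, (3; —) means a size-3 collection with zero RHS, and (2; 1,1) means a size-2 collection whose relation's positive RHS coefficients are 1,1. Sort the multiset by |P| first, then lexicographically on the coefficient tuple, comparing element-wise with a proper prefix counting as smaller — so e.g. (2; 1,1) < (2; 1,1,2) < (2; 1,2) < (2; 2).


|primitive collections| = 9. Relations:

  • {1,4}:  v_{1} + v_{4} = 0  so sig = (2; —)
  • {2,3}:  v_{2} + v_{3} = 0  so sig = (2; —)
  • {1,5}:  v_{1} + v_{5} = v_{3}  so sig = (2; 1)
  • {1,6}:  v_{1} + v_{6} = v_{2}  so sig = (2; 1)
  • {2,4}:  v_{2} + v_{4} = v_{6}  so sig = (2; 1)
  • {2,5}:  v_{2} + v_{5} = v_{4}  so sig = (2; 1)
  • {3,4}:  v_{3} + v_{4} = v_{5}  so sig = (2; 1)
  • {3,6}:  v_{3} + v_{6} = v_{4}  so sig = (2; 1)
  • {5,6}:  v_{5} + v_{6} = 2·v_{4}  so sig = (2; 2)

Hence PRS(X_Σ) =
    |P|=2: 9 collections, coeffs (), (), (1), (1), (1), (1), (1), (1), (2)


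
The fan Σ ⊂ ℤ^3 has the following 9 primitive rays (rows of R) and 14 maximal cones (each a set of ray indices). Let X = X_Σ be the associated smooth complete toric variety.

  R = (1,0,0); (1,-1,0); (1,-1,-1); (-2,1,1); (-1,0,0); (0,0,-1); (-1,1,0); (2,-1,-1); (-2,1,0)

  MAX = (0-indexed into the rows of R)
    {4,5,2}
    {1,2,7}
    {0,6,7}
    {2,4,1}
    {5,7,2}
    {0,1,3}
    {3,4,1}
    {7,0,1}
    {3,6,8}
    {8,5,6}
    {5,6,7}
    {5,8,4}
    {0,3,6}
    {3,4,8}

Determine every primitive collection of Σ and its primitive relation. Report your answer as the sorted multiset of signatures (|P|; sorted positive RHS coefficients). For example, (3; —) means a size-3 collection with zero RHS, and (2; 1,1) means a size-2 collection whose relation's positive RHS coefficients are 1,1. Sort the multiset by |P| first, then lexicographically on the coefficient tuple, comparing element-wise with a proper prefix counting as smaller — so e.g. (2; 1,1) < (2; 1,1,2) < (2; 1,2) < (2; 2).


15 minimal non-faces of Δ(Σ) (on 9 rays):

  {0,4}:  v_{0} + v_{4} = 0  ⇒ sig = (2; —)
  {1,6}:  v_{1} + v_{6} = 0  ⇒ sig = (2; —)
  {3,7}:  v_{3} + v_{7} = 0  ⇒ sig = (2; —)
  {0,2}:  v_{0} + v_{2} = v_{7}  ⇒ sig = (2; 1)
  {0,8}:  v_{0} + v_{8} = v_{6}  ⇒ sig = (2; 1)
  {1,5}:  v_{1} + v_{5} = v_{2}  ⇒ sig = (2; 1)
  {1,8}:  v_{1} + v_{8} = v_{4}  ⇒ sig = (2; 1)
  {2,3}:  v_{2} + v_{3} = v_{4}  ⇒ sig = (2; 1)
  {2,6}:  v_{2} + v_{6} = v_{5}  ⇒ sig = (2; 1)
  {3,5}:  v_{3} + v_{5} = v_{8}  ⇒ sig = (2; 1)
  {4,6}:  v_{4} + v_{6} = v_{8}  ⇒ sig = (2; 1)
  {4,7}:  v_{4} + v_{7} = v_{2}  ⇒ sig = (2; 1)
  {7,8}:  v_{7} + v_{8} = v_{5}  ⇒ sig = (2; 1)
  {0,5}:  v_{0} + v_{5} = v_{6} + v_{7}  ⇒ sig = (2; 1,1)
  {2,8}:  v_{2} + v_{8} = v_{4} + v_{5}  ⇒ sig = (2; 1,1)

Signatures (|P|; sorted positive RHS coefficients), sorted:
[(2; —), (2; —), (2; —), (2; 1), (2; 1), (2; 1), (2; 1), (2; 1), (2; 1), (2; 1), (2; 1), (2; 1), (2; 1), (2; 1,1), (2; 1,1)]


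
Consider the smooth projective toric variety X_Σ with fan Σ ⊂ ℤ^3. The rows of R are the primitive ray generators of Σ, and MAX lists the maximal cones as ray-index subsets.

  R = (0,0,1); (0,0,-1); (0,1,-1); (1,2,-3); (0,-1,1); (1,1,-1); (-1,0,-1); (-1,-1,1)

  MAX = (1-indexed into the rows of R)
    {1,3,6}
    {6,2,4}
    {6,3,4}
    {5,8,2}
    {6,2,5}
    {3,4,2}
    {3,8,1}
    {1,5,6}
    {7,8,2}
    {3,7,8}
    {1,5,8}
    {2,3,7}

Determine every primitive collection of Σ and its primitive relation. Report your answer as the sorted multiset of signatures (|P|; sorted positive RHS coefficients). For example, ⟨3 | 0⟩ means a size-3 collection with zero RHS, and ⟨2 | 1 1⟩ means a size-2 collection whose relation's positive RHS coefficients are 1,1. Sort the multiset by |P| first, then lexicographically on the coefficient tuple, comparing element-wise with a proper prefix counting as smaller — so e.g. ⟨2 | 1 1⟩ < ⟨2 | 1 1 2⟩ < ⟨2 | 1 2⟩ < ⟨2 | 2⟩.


12 collections generate NE(X_Σ); each relation:

  P = {1,2}:  v_{1} + v_{2} = 0 — sig = ⟨2 | 0⟩
  P = {3,5}:  v_{3} + v_{5} = 0 — sig = ⟨2 | 0⟩
  P = {6,8}:  v_{6} + v_{8} = 0 — sig = ⟨2 | 0⟩
  P = {1,4}:  v_{1} + v_{4} = v_{3} + v_{6} — sig = ⟨2 | 1 1⟩
  P = {1,7}:  v_{1} + v_{7} = v_{3} + v_{8} — sig = ⟨2 | 1 1⟩
  P = {4,5}:  v_{4} + v_{5} = v_{2} + v_{6} — sig = ⟨2 | 1 1⟩
  P = {4,8}:  v_{4} + v_{8} = v_{2} + v_{3} — sig = ⟨2 | 1 1⟩
  P = {5,7}:  v_{5} + v_{7} = v_{2} + v_{8} — sig = ⟨2 | 1 1⟩
  P = {6,7}:  v_{6} + v_{7} = v_{2} + v_{3} — sig = ⟨2 | 1 1⟩
  P = {4,7}:  v_{4} + v_{7} = 2·v_{2} + 2·v_{3} — sig = ⟨2 | 2 2⟩
  P = {2,3,6}:  v_{2} + v_{3} + v_{6} = v_{4} — sig = ⟨3 | 1⟩
  P = {2,3,8}:  v_{2} + v_{3} + v_{8} = v_{7} — sig = ⟨3 | 1⟩

Sorted signature multiset PRS(X):
    ⟨2 | 0⟩
    ⟨2 | 0⟩
    ⟨2 | 0⟩
    ⟨2 | 1 1⟩
    ⟨2 | 1 1⟩
    ⟨2 | 1 1⟩
    ⟨2 | 1 1⟩
    ⟨2 | 1 1⟩
    ⟨2 | 1 1⟩
    ⟨2 | 2 2⟩
    ⟨3 | 1⟩
    ⟨3 | 1⟩


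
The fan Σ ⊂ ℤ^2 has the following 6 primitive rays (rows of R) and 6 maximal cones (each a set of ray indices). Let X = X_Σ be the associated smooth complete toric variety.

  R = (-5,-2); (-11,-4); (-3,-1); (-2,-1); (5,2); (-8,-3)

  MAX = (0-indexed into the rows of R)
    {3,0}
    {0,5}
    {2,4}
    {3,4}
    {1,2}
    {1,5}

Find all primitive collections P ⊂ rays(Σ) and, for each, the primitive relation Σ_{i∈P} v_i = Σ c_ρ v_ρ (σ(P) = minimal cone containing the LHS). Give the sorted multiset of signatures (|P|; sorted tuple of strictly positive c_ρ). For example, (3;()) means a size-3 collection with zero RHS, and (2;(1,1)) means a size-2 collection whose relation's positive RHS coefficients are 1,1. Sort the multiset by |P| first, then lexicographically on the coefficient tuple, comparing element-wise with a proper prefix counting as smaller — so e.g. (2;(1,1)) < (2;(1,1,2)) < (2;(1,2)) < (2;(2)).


Δ(Σ) — 6 vertices, 9 min non-faces:

  P = {0,4}:  v_{0} + v_{4} = 0  ⇒ sig = (2;())
  P = {0,2}:  v_{0} + v_{2} = v_{5}  ⇒ sig = (2;(1))
  P = {2,3}:  v_{2} + v_{3} = v_{0}  ⇒ sig = (2;(1))
  P = {2,5}:  v_{2} + v_{5} = v_{1}  ⇒ sig = (2;(1))
  P = {4,5}:  v_{4} + v_{5} = v_{2}  ⇒ sig = (2;(1))
  P = {1,3}:  v_{1} + v_{3} = v_{0} + v_{5}  ⇒ sig = (2;(1,1))
  P = {0,1}:  v_{0} + v_{1} = 2·v_{5}  ⇒ sig = (2;(2))
  P = {1,4}:  v_{1} + v_{4} = 2·v_{2}  ⇒ sig = (2;(2))
  P = {3,5}:  v_{3} + v_{5} = 2·v_{0}  ⇒ sig = (2;(2))

Hence PRS(X_Σ) =
{ (2;()),  (2;(1)) ×4,  (2;(1,1)),  (2;(2)) ×3 }


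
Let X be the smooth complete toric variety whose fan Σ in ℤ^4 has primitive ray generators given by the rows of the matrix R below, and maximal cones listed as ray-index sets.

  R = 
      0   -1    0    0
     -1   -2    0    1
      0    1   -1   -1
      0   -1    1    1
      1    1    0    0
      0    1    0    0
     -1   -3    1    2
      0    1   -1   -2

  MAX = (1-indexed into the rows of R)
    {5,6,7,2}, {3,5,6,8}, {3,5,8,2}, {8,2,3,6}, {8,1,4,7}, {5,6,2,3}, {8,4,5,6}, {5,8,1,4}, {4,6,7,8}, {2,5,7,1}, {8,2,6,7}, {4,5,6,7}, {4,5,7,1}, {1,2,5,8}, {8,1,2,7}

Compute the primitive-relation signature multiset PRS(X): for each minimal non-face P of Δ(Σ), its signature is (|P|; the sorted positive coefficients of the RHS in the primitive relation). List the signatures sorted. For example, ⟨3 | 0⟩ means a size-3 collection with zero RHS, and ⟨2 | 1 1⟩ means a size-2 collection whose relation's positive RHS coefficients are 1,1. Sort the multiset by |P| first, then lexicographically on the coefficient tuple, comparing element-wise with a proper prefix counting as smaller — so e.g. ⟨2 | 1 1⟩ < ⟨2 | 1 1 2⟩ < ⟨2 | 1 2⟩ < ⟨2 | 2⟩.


|primitive collections| = 7. Relations:

  P = {1,6}:  v_{1} + v_{6} = 0  ⇒ sig = ⟨2 | 0⟩
  P = {3,4}:  v_{3} + v_{4} = 0  ⇒ sig = ⟨2 | 0⟩
  P = {2,4}:  v_{2} + v_{4} = v_{7}  ⇒ sig = ⟨2 | 1⟩
  P = {3,7}:  v_{3} + v_{7} = v_{2}  ⇒ sig = ⟨2 | 1⟩
  P = {1,3}:  v_{1} + v_{3} = v_{2} + v_{5} + v_{8}  ⇒ sig = ⟨2 | 1 1 1⟩
  P = {5,7,8}:  v_{5} + v_{7} + v_{8} = v_{1}  ⇒ sig = ⟨3 | 1⟩
  P = {2,5,6,8}:  v_{2} + v_{5} + v_{6} + v_{8} = v_{3}  ⇒ sig = ⟨4 | 1⟩

Signatures (|P|; sorted positive RHS coefficients), sorted:
{ ⟨2 | 0⟩ ×2,  ⟨2 | 1⟩ ×2,  ⟨2 | 1 1 1⟩,  ⟨3 | 1⟩,  ⟨4 | 1⟩ }


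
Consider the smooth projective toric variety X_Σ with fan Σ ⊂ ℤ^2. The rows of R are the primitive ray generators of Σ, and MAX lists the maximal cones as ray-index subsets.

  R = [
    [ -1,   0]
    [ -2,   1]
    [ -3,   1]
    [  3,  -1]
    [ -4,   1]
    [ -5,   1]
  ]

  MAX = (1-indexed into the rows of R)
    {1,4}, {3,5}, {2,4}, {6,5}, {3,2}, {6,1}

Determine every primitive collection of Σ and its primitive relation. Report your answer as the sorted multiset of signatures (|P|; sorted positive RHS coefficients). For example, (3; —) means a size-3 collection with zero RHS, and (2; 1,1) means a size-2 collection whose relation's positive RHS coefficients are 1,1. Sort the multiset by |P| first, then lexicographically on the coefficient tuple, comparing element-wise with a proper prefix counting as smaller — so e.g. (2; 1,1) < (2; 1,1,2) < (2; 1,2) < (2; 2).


Σ has 9 primitive collections:

  P={3,4}:  v_{3} + v_{4} = 0  so sig = (2; —)
  P={1,2}:  v_{1} + v_{2} = v_{3}  so sig = (2; 1)
  P={1,3}:  v_{1} + v_{3} = v_{5}  so sig = (2; 1)
  P={1,5}:  v_{1} + v_{5} = v_{6}  so sig = (2; 1)
  P={4,5}:  v_{4} + v_{5} = v_{1}  so sig = (2; 1)
  P={2,6}:  v_{2} + v_{6} = v_{3} + v_{5}  so sig = (2; 1,1)
  P={2,5}:  v_{2} + v_{5} = 2·v_{3}  so sig = (2; 2)
  P={3,6}:  v_{3} + v_{6} = 2·v_{5}  so sig = (2; 2)
  P={4,6}:  v_{4} + v_{6} = 2·v_{1}  so sig = (2; 2)

Sorted signature multiset PRS(X):
[(2; —), (2; 1), (2; 1), (2; 1), (2; 1), (2; 1,1), (2; 2), (2; 2), (2; 2)]


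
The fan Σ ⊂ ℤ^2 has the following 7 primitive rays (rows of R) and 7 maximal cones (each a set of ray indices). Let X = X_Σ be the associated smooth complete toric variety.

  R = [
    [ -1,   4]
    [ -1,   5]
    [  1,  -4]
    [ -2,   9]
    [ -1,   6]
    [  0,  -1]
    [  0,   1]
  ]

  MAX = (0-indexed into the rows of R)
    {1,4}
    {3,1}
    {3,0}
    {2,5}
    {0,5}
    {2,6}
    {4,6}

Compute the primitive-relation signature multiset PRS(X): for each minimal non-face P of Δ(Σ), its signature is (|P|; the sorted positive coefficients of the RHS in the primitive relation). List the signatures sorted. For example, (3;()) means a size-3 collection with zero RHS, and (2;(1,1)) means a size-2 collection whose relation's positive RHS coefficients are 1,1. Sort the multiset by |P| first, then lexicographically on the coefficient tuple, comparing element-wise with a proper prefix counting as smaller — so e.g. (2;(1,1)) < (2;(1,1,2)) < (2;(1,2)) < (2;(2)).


Δ(Σ) — 7 vertices, 14 min non-faces:

  {0,2}:  v_{0} + v_{2} = 0  so sig = (2;())
  {5,6}:  v_{5} + v_{6} = 0  so sig = (2;())
  {0,1}:  v_{0} + v_{1} = v_{3}  so sig = (2;(1))
  {0,6}:  v_{0} + v_{6} = v_{1}  so sig = (2;(1))
  {1,2}:  v_{1} + v_{2} = v_{6}  so sig = (2;(1))
  {1,5}:  v_{1} + v_{5} = v_{0}  so sig = (2;(1))
  {1,6}:  v_{1} + v_{6} = v_{4}  so sig = (2;(1))
  {2,3}:  v_{2} + v_{3} = v_{1}  so sig = (2;(1))
  {4,5}:  v_{4} + v_{5} = v_{1}  so sig = (2;(1))
  {0,4}:  v_{0} + v_{4} = 2·v_{1}  so sig = (2;(2))
  {2,4}:  v_{2} + v_{4} = 2·v_{6}  so sig = (2;(2))
  {3,5}:  v_{3} + v_{5} = 2·v_{0}  so sig = (2;(2))
  {3,6}:  v_{3} + v_{6} = 2·v_{1}  so sig = (2;(2))
  {3,4}:  v_{3} + v_{4} = 3·v_{1}  so sig = (2;(3))

Hence PRS(X_Σ) =
[(2;()), (2;()), (2;(1)), (2;(1)), (2;(1)), (2;(1)), (2;(1)), (2;(1)), (2;(1)), (2;(2)), (2;(2)), (2;(2)), (2;(2)), (2;(3))]


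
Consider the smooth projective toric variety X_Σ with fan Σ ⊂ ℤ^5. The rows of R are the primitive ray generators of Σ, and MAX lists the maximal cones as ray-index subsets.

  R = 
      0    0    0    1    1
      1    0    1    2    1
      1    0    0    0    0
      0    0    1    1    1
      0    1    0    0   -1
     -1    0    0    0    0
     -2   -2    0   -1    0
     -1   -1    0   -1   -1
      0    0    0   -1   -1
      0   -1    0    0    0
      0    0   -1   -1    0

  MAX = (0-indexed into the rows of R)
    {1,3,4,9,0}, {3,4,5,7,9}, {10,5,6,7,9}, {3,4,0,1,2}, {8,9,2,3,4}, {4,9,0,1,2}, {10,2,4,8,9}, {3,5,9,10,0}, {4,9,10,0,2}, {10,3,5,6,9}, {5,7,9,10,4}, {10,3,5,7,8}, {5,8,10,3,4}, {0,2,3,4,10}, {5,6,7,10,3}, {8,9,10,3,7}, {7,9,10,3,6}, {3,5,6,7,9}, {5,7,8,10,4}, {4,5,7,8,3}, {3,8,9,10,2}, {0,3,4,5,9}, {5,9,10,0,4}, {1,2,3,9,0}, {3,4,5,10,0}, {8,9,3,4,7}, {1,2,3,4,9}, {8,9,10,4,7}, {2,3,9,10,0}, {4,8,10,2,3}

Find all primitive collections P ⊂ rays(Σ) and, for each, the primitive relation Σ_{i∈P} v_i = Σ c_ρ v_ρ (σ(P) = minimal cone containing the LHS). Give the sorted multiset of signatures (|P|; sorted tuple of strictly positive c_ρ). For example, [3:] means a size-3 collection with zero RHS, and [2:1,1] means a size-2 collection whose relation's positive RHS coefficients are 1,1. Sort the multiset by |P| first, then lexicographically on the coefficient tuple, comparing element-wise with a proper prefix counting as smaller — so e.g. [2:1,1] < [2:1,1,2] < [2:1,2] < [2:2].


18 collections generate NE(X_Σ); each relation:

  {0,8}:  v_{0} + v_{8} = 0 — sig = [2:]
  {2,5}:  v_{2} + v_{5} = 0 — sig = [2:]
  {0,7}:  v_{0} + v_{7} = v_{5} + v_{9} — sig = [2:1,1]
  {1,10}:  v_{1} + v_{10} = v_{0} + v_{2} — sig = [2:1,1]
  {2,7}:  v_{2} + v_{7} = v_{8} + v_{9} — sig = [2:1,1]
  {4,6}:  v_{4} + v_{6} = v_{5} + v_{7} — sig = [2:1,1]
  {1,5}:  v_{1} + v_{5} = v_{0} + v_{3} + v_{4} + v_{9} — sig = [2:1,1,1,1]
  {1,8}:  v_{1} + v_{8} = v_{2} + v_{3} + v_{4} + v_{9} — sig = [2:1,1,1,1]
  {2,6}:  v_{2} + v_{6} = v_{3} + v_{7} + v_{9} + v_{10} — sig = [2:1,1,1,1]
  {1,6}:  v_{1} + v_{6} = v_{3} + v_{5} + 2·v_{9} — sig = [2:1,1,2]
  {1,7}:  v_{1} + v_{7} = v_{3} + v_{4} + 2·v_{9} — sig = [2:1,1,2]
  {6,8}:  v_{6} + v_{8} = v_{3} + 2·v_{7} + v_{10} — sig = [2:1,1,2]
  {0,6}:  v_{0} + v_{6} = v_{3} + 2·v_{5} + 2·v_{9} + v_{10} — sig = [2:1,1,2,2]
  {5,8,9}:  v_{5} + v_{8} + v_{9} = v_{7} — sig = [3:1]
  {3,4,9,10}:  v_{3} + v_{4} + v_{9} + v_{10} = 0 — sig = [4:]
  {3,4,7,10}:  v_{3} + v_{4} + v_{7} + v_{10} = v_{5} + v_{8} — sig = [4:1,1]
  {0,2,3,4,9}:  v_{0} + v_{2} + v_{3} + v_{4} + v_{9} = v_{1} — sig = [5:1]
  {3,5,7,9,10}:  v_{3} + v_{5} + v_{7} + v_{9} + v_{10} = v_{6} — sig = [5:1]

so the primitive-relation signature multiset is
    [2:]
    [2:]
    [2:1,1]
    [2:1,1]
    [2:1,1]
    [2:1,1]
    [2:1,1,1,1]
    [2:1,1,1,1]
    [2:1,1,1,1]
    [2:1,1,2]
    [2:1,1,2]
    [2:1,1,2]
    [2:1,1,2,2]
    [3:1]
    [4:]
    [4:1,1]
    [5:1]
    [5:1]


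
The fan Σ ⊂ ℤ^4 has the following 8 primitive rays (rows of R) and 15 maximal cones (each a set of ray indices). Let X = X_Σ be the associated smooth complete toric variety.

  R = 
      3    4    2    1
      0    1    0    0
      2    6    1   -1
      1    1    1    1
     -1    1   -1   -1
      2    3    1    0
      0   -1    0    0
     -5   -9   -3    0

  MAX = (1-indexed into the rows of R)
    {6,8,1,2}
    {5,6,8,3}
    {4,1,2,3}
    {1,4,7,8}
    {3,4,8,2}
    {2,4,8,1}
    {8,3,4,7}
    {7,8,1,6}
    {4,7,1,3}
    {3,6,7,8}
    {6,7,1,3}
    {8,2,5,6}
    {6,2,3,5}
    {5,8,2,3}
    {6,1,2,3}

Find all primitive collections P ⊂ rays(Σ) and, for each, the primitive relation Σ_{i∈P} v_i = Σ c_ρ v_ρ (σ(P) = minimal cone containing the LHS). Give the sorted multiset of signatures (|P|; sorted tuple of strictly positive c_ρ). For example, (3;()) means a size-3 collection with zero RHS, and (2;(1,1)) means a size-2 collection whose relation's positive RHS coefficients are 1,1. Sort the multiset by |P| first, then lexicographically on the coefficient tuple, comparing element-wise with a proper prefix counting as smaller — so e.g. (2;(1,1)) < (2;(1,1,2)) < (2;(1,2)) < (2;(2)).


Minimal non-faces — 7 found among 8 rays, 15 max cones:

  • {2,7}:  v_{2} + v_{7} = 0 — sig = (2;())
  • {4,6}:  v_{4} + v_{6} = v_{1} — sig = (2;(1))
  • {5,7}:  v_{5} + v_{7} = v_{3} + v_{6} + v_{8} — sig = (2;(1,1,1))
  • {1,5}:  v_{1} + v_{5} = 2·v_{2} + v_{6} — sig = (2;(1,2))
  • {4,5}:  v_{4} + v_{5} = 2·v_{2} — sig = (2;(2))
  • {1,3,8}:  v_{1} + v_{3} + v_{8} = v_{2} — sig = (3;(1))
  • {2,3,6,8}:  v_{2} + v_{3} + v_{6} + v_{8} = v_{5} — sig = (4;(1))

Sorted signature multiset PRS(X):
    |P|=2: 5 collections, coeffs (), (1), (1,1,1), (1,2), (2)
    |P|=3: 1 collection, coeffs (1)
    |P|=4: 1 collection, coeffs (1)


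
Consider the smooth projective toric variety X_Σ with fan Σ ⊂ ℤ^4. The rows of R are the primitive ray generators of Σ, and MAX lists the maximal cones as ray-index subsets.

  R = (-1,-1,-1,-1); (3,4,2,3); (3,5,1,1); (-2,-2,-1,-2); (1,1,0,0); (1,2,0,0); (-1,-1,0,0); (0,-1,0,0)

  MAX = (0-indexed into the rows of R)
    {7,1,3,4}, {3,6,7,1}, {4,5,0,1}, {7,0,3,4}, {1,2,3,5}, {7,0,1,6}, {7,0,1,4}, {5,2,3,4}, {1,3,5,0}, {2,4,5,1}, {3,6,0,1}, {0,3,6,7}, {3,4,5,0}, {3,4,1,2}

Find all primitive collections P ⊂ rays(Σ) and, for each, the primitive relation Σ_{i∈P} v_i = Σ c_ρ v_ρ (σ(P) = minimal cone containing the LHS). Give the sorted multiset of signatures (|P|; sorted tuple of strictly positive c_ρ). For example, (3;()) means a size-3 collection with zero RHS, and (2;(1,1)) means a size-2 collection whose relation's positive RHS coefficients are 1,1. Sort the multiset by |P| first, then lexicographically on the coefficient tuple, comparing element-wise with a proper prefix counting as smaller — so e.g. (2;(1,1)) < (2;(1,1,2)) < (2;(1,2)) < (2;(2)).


The 9 primitive collections of Σ (r=8, n=4):

  P = {4,6}:  v_{4} + v_{6} = 0 — sig = (2;())
  P = {5,7}:  v_{5} + v_{7} = v_{4} — sig = (2;(1))
  P = {2,6}:  v_{2} + v_{6} = v_{1} + v_{3} + v_{5} — sig = (2;(1,1,1))
  P = {5,6}:  v_{5} + v_{6} = v_{0} + v_{1} + v_{3} — sig = (2;(1,1,1))
  P = {2,7}:  v_{2} + v_{7} = v_{1} + v_{3} + 2·v_{4} — sig = (2;(1,1,2))
  P = {0,2}:  v_{0} + v_{2} = 2·v_{5} — sig = (2;(2))
  P = {0,1,3,7}:  v_{0} + v_{1} + v_{3} + v_{7} = 0 — sig = (4;())
  P = {0,1,3,4}:  v_{0} + v_{1} + v_{3} + v_{4} = v_{5} — sig = (4;(1))
  P = {1,3,4,5}:  v_{1} + v_{3} + v_{4} + v_{5} = v_{2} — sig = (4;(1))

so the primitive-relation signature multiset is
{ (2;()),  (2;(1)),  (2;(1,1,1)) ×2,  (2;(1,1,2)),  (2;(2)),  (4;()),  (4;(1)) ×2 }


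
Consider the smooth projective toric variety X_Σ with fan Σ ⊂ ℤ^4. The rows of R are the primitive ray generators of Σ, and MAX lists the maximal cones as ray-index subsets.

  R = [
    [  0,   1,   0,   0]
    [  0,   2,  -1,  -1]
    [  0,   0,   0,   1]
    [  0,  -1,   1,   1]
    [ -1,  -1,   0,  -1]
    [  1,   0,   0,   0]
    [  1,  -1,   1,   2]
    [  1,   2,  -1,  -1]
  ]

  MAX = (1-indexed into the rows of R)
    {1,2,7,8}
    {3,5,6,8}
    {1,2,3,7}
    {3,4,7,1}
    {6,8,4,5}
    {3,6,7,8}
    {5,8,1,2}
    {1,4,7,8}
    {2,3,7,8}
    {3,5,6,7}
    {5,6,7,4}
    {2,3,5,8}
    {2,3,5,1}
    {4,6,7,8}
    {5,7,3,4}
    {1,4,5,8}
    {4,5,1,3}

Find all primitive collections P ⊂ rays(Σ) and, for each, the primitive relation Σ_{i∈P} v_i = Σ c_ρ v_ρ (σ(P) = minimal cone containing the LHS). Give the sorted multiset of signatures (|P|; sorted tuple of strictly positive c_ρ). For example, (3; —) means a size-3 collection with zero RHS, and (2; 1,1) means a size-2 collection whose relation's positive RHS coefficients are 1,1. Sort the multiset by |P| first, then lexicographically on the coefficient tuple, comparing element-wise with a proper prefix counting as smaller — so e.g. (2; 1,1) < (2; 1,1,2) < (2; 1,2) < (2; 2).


9 minimal non-faces of Δ(Σ) (on 8 rays):

  P = {2,4}:  v_{2} + v_{4} = v_{1}  →  sig = (2; 1)
  P = {2,6}:  v_{2} + v_{6} = v_{8}  →  sig = (2; 1)
  P = {1,6}:  v_{1} + v_{6} = v_{4} + v_{8}  →  sig = (2; 1,1)
  P = {2,5,7}:  v_{2} + v_{5} + v_{7} = 0  →  sig = (3; —)
  P = {1,5,7}:  v_{1} + v_{5} + v_{7} = v_{4}  →  sig = (3; 1)
  P = {3,4,6}:  v_{3} + v_{4} + v_{6} = v_{7}  →  sig = (3; 1)
  P = {5,7,8}:  v_{5} + v_{7} + v_{8} = v_{6}  →  sig = (3; 1)
  P = {3,4,8}:  v_{3} + v_{4} + v_{8} = v_{2} + v_{7}  →  sig = (3; 1,1)
  P = {1,3,8}:  v_{1} + v_{3} + v_{8} = 2·v_{2} + v_{7}  →  sig = (3; 1,2)

Sorted signature multiset PRS(X):
{ (2; 1) ×2,  (2; 1,1),  (3; —),  (3; 1) ×3,  (3; 1,1),  (3; 1,2) }
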